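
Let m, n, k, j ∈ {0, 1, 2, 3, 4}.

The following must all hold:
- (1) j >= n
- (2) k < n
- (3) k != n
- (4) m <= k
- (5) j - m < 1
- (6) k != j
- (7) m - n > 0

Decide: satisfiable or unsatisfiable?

Unsatisfiable

Constraints 2, 4, and 7 give m ≤ k, k < n, n < m. Chaining: m ≤ k < n < m, which forces m < m — impossible.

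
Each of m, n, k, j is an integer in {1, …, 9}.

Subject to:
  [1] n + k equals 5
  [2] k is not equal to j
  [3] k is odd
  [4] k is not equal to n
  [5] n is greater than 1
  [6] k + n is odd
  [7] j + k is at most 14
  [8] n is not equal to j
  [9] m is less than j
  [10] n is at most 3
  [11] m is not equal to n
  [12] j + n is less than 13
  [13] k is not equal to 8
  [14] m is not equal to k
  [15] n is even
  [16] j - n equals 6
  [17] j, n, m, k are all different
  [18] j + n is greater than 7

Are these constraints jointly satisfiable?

Setting (m, n, k, j) = (1, 2, 3, 8) satisfies everything: constraint 1: n + k = 5; constraint 7: j + k = 11; constraint 12: j + n = 10, and the others follow.

Satisfiable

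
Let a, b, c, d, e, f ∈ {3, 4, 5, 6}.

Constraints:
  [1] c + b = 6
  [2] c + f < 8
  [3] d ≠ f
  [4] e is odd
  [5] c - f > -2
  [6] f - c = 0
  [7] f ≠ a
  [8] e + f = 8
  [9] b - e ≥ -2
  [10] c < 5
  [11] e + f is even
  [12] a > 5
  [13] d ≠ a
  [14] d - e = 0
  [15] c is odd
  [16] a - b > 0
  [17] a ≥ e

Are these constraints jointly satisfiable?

The assignment a = 6, b = 3, c = 3, d = 5, e = 5, f = 3 works:
  constraint 1 holds since c + b = 6.
  constraint 2 holds since c + f = 6.
The rest check out directly.

Satisfiable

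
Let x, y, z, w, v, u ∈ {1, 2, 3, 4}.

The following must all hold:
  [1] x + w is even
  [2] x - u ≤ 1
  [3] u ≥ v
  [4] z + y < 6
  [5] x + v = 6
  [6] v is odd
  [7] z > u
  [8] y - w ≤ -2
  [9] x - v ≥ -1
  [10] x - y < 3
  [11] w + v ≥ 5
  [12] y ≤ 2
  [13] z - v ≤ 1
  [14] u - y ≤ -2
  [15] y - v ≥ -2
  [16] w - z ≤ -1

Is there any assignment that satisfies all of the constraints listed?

Unsatisfiable

Constraints 2, 8, 9, 13, 14, and 16 give u − x ≥ -1, x − v ≥ -1, v − z ≥ -1, z − w ≥ 1, w − y ≥ 2, y − u ≥ 2.
Adding all 6 inequalities: the left sides telescope to 0, and the right sides sum to (-1) + (-1) + (-1) + 1 + 2 + 2 = 2. So 0 ≥ 2, which is false.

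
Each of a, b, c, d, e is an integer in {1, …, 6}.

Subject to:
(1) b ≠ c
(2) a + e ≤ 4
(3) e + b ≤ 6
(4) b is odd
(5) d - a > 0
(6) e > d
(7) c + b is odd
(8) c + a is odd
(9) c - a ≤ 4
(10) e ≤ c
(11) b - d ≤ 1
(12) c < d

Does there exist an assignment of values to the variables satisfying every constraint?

Unsatisfiable

Constraints 6, 10, and 12 give c < d, d < e, e ≤ c. Chaining: c < d < e ≤ c, which forces c < c — impossible.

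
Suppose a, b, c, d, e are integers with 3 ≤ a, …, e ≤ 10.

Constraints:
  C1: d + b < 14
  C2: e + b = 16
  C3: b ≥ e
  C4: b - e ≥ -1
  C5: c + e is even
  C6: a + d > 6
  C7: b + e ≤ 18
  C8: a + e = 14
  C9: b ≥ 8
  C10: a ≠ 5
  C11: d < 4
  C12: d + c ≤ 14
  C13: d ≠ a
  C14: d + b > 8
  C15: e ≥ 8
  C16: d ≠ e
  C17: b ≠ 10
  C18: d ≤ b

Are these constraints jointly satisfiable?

Satisfiable

The assignment a = 6, b = 8, c = 8, d = 3, e = 8 works:
  constraint 1 holds since d + b = 11.
  constraint 2 holds since e + b = 16.
The rest check out directly.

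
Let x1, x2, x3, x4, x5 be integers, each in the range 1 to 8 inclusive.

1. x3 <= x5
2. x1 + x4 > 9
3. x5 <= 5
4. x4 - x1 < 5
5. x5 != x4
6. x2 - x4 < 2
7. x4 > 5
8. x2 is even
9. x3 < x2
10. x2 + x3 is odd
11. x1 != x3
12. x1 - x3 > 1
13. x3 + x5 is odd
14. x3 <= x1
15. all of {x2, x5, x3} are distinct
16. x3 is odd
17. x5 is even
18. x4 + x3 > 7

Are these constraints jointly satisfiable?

Satisfiable

One satisfying assignment is x1 = 5, x2 = 8, x3 = 1, x4 = 7, x5 = 4.
For the less obvious constraints — constraint 2: x1 + x4 = 12; constraint 4: x4 - x1 = 2; constraint 6: x2 - x4 = 1 — and the others hold by inspection.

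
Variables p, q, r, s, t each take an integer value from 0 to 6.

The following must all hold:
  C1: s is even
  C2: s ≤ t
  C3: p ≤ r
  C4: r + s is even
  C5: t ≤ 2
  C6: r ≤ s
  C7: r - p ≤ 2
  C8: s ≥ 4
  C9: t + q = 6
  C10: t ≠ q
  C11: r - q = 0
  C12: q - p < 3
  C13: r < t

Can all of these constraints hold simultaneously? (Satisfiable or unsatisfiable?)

Unsatisfiable

From constraint 8: s ≥ 4. From constraints 2 and 5: s ≤ t and t ≤ 2, so s ≤ 2. But 2 < 4, so no value of s works.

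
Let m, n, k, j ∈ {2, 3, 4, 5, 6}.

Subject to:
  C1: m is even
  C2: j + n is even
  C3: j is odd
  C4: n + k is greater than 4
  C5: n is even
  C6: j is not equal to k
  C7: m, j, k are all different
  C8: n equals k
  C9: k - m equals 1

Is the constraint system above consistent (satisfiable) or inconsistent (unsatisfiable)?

Constraint 3 makes j odd and constraint 5 makes n even, so j + n must be odd. Constraint 2 says j + n is even — contradiction.

Unsatisfiable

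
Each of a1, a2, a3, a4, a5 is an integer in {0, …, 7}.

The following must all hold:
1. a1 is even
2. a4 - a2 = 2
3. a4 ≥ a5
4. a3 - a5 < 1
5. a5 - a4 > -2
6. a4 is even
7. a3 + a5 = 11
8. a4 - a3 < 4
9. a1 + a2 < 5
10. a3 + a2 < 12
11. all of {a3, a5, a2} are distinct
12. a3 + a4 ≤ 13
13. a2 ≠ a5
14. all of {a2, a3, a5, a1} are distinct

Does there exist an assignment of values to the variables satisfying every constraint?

Satisfiable

Take a1 = 0, a2 = 4, a3 = 5, a4 = 6, a5 = 6. Then constraint 2: a4 - a2 = 2; constraint 4: a3 - a5 = -1; constraint 5: a5 - a4 = 0, and every other listed constraint is also met.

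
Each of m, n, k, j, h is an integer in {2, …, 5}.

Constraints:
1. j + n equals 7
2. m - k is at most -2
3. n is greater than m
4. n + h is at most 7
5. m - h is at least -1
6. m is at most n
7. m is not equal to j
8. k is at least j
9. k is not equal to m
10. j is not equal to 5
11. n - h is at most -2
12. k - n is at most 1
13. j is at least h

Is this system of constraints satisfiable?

Unsatisfiable

Constraints 2, 5, 11, and 12 give n − k ≥ -1, k − m ≥ 2, m − h ≥ -1, h − n ≥ 2.
Adding all 4 inequalities: the left sides telescope to 0, and the right sides sum to (-1) + 2 + (-1) + 2 = 2. So 0 ≥ 2, which is false.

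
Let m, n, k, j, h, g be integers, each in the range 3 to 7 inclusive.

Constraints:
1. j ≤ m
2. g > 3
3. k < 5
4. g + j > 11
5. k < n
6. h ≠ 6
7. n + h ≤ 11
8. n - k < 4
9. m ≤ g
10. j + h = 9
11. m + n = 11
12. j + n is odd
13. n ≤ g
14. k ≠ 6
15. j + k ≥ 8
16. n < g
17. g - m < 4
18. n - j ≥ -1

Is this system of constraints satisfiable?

One satisfying assignment is m = 5, n = 6, k = 3, j = 5, h = 4, g = 7.
For the less obvious constraints — constraint 4: g + j = 12; constraint 7: n + h = 10; constraint 8: n - k = 3 — and the others hold by inspection.

Satisfiable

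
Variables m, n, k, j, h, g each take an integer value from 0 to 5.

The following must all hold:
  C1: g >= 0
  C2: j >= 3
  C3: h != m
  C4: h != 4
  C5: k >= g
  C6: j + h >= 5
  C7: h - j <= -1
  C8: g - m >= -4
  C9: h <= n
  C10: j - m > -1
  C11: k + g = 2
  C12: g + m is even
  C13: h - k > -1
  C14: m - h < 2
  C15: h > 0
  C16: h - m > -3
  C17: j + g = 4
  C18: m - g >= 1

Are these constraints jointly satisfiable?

Satisfiable

The assignment m = 3, n = 5, k = 1, j = 3, h = 2, g = 1 works:
  constraint 6 holds since j + h = 5.
  constraint 7 holds since h - j = -1.
  constraint 8 holds since g - m = -2.
The rest check out directly.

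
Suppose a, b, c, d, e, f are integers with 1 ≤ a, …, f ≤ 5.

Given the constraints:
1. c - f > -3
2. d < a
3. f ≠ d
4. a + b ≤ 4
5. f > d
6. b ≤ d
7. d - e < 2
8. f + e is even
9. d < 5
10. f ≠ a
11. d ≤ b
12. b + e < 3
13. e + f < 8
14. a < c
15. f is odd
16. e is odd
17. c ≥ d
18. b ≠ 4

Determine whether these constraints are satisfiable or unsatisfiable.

Take a = 2, b = 1, c = 5, d = 1, e = 1, f = 5. Then constraint 1: c - f = 0; constraint 4: a + b = 3; constraint 7: d - e = 0, and every other listed constraint is also met.

Satisfiable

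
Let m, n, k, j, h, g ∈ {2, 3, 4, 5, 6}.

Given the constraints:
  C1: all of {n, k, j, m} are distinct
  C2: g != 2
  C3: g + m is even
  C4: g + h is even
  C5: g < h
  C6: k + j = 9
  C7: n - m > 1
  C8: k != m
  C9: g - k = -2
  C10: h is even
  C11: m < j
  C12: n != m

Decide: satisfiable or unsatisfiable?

Satisfiable

The assignment m = 2, n = 4, k = 6, j = 3, h = 6, g = 4 works:
  constraint 6 holds since k + j = 9.
  constraint 7 holds since n - m = 2.
  constraint 9 holds since g - k = -2.
The rest check out directly.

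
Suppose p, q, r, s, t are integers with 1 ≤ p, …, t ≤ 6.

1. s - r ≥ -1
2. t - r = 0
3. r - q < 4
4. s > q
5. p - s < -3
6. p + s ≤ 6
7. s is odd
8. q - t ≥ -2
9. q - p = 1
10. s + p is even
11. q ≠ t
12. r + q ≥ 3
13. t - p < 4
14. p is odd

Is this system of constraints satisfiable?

Satisfiable

Setting (p, q, r, s, t) = (1, 2, 4, 5, 4) satisfies everything: constraint 1: s - r = 1; constraint 2: t - r = 0, and the others follow.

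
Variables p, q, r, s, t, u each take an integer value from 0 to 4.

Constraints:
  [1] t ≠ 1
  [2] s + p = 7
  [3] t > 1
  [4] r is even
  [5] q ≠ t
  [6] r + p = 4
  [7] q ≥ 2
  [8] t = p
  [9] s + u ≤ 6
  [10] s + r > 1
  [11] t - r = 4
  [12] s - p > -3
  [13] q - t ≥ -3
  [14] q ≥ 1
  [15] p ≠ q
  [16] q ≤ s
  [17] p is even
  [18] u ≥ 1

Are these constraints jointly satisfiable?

Satisfiable

Setting (p, q, r, s, t, u) = (4, 2, 0, 3, 4, 3) satisfies everything: constraint 2: s + p = 7; constraint 6: r + p = 4; constraint 9: s + u = 6, and the others follow.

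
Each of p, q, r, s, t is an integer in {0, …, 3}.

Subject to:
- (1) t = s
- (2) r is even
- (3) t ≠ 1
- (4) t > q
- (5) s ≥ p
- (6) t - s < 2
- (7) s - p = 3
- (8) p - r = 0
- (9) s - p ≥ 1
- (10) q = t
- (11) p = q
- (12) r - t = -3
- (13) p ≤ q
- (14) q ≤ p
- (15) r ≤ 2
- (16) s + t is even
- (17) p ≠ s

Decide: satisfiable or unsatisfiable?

Unsatisfiable

From constraints 1, 10, and 11, p = q = t = s, so p = s. But constraint 17 says p ≠ s. Contradiction.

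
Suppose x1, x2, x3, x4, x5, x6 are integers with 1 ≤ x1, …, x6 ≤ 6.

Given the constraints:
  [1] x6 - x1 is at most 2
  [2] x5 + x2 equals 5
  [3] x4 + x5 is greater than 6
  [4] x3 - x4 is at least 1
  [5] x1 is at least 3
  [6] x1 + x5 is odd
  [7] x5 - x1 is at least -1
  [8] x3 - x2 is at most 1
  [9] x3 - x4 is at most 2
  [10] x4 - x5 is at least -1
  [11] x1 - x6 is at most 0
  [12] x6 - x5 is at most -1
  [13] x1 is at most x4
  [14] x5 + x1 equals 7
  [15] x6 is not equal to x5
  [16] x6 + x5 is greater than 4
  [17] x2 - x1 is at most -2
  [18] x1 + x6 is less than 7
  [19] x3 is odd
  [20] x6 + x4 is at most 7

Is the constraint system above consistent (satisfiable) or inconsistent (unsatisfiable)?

Unsatisfiable

Constraints 4, 8, 10, 11, 12, and 17 give x4 − x5 ≥ -1, x5 − x6 ≥ 1, x6 − x1 ≥ 0, x1 − x2 ≥ 2, x2 − x3 ≥ -1, x3 − x4 ≥ 1.
Adding all 6 inequalities: the left sides telescope to 0, and the right sides sum to (-1) + 1 + 0 + 2 + (-1) + 1 = 2. So 0 ≥ 2, which is false.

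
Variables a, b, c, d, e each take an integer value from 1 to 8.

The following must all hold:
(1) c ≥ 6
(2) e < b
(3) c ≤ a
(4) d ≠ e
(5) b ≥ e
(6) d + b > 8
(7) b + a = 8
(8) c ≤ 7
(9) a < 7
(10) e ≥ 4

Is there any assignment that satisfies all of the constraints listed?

Unsatisfiable

From constraints 5 and 10: b ≥ e ≥ 4. From constraints 1 and 3: a ≥ c ≥ 6. Hence b + a ≥ 10. But constraint 7 requires b + a = 8, and 8 < 10. Contradiction.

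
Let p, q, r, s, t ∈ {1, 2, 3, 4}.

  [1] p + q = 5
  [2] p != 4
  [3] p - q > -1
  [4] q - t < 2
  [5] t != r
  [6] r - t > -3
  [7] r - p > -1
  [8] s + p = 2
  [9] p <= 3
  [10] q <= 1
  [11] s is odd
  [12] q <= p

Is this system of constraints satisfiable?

From constraint 9: p ≤ 3. From constraint 10: q ≤ 1. Hence p + q ≤ 4. But constraint 1 requires p + q = 5, and 5 > 4. Contradiction.

Unsatisfiable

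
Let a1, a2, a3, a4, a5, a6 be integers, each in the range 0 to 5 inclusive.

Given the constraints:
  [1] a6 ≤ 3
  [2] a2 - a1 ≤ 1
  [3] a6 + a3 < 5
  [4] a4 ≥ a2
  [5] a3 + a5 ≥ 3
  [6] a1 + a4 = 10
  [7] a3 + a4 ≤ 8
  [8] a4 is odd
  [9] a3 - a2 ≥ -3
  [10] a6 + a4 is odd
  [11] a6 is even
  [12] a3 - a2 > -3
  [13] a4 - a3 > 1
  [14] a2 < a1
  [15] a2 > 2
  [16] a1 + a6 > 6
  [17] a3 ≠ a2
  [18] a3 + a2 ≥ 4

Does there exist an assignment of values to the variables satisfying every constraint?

Satisfiable

One satisfying assignment is a1 = 5, a2 = 3, a3 = 2, a4 = 5, a5 = 3, a6 = 2.
For the less obvious constraints — constraint 2: a2 - a1 = -2; constraint 3: a6 + a3 = 4; constraint 5: a3 + a5 = 5 — and the others hold by inspection.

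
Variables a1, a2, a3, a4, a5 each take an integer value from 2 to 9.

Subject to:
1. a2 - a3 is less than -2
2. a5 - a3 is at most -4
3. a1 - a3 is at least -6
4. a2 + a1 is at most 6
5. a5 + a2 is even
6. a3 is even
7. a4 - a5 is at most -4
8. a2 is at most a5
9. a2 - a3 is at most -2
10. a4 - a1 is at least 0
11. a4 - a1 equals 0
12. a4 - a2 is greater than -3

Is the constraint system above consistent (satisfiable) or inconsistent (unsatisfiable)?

Constraints 2, 3, 7, and 10 give a5 − a4 ≥ 4, a4 − a1 ≥ 0, a1 − a3 ≥ -6, a3 − a5 ≥ 4.
Adding all 4 inequalities: the left sides telescope to 0, and the right sides sum to 4 + 0 + (-6) + 4 = 2. So 0 ≥ 2, which is false.

Unsatisfiable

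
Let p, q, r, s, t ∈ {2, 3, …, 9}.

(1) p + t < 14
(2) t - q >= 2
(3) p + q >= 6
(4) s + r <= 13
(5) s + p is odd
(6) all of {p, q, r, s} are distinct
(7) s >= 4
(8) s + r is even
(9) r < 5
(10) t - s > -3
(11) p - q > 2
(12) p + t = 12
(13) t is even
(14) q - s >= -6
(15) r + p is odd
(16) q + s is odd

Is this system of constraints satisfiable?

Setting (p, q, r, s, t) = (6, 2, 3, 7, 6) satisfies everything: constraint 1: p + t = 12; constraint 2: t - q = 4; constraint 3: p + q = 8, and the others follow.

Satisfiable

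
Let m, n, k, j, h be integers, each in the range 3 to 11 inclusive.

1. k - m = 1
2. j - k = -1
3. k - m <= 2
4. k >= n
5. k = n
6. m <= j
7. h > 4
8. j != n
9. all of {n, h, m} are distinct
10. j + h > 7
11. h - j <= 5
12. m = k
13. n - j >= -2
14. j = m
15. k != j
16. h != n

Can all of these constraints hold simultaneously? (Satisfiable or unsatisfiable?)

Unsatisfiable

From constraints 5, 12, and 14, j = m = k = n, so j = n. But constraint 8 says j ≠ n. Contradiction.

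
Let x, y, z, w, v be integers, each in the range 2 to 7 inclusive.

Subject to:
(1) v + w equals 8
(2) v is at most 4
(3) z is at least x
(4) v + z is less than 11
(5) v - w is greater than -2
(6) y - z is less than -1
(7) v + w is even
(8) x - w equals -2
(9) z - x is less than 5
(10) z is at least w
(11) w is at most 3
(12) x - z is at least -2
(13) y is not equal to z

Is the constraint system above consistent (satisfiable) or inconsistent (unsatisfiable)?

From constraint 2: v ≤ 4. From constraint 11: w ≤ 3. Hence v + w ≤ 7. But constraint 1 requires v + w = 8, and 8 > 7. Contradiction.

Unsatisfiable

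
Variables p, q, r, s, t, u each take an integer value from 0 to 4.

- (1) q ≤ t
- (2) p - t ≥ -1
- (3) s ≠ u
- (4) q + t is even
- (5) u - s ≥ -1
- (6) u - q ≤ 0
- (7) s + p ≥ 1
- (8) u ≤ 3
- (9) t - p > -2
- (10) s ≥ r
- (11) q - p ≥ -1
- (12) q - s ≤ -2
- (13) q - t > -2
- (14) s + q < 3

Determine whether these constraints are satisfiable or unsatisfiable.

Unsatisfiable

Constraints 5, 6, and 12 give q − u ≥ 0, u − s ≥ -1, s − q ≥ 2.
Adding all 3 inequalities: the left sides telescope to 0, and the right sides sum to 0 + (-1) + 2 = 1. So 0 ≥ 1, which is false.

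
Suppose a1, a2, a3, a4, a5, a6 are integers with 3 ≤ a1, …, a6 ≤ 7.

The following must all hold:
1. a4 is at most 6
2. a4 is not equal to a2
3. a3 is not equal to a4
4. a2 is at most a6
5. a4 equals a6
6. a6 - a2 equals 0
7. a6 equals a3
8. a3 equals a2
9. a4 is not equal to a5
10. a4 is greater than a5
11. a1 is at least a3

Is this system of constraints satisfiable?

From constraints 5, 7, and 8, a4 = a6 = a3 = a2, so a4 = a2. But constraint 2 says a4 ≠ a2. Contradiction.

Unsatisfiable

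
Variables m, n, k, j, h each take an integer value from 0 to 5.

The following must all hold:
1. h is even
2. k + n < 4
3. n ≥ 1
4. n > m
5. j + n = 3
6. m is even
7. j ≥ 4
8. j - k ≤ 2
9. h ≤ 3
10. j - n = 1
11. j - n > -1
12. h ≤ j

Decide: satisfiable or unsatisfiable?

Unsatisfiable

From constraint 7: j ≥ 4. From constraint 3: n ≥ 1. Hence j + n ≥ 5. But constraint 5 requires j + n = 3, and 3 < 5. Contradiction.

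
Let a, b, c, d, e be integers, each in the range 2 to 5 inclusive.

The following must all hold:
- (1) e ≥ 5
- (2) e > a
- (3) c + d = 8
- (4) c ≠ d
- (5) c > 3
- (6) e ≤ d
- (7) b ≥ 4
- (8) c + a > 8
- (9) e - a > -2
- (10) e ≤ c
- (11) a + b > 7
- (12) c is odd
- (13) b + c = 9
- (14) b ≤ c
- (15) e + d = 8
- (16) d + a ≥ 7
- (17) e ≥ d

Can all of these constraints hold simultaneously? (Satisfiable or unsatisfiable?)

Unsatisfiable

From constraints 7 and 14: c ≥ b ≥ 4. From constraints 1 and 6: d ≥ e ≥ 5. Hence c + d ≥ 9. But constraint 3 requires c + d = 8, and 8 < 9. Contradiction.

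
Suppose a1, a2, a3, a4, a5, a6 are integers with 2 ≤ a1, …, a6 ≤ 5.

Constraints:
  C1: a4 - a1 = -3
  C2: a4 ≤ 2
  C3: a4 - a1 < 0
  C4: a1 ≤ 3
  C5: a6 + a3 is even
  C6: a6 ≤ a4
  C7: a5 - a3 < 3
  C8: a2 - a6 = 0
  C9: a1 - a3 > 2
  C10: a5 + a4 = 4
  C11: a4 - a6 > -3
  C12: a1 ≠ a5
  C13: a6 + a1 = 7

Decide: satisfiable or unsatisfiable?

From constraints 2 and 6: a6 ≤ a4 ≤ 2. From constraint 4: a1 ≤ 3. Hence a6 + a1 ≤ 5. But constraint 13 requires a6 + a1 = 7, and 7 > 5. Contradiction.

Unsatisfiable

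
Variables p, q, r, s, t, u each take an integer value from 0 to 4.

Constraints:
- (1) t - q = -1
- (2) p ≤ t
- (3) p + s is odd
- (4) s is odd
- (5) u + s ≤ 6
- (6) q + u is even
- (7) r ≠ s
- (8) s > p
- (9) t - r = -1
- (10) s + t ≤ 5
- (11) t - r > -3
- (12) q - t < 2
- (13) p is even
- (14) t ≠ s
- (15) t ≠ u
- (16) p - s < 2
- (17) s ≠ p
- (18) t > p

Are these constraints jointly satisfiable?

The assignment p = 0, q = 3, r = 3, s = 1, t = 2, u = 3 works:
  constraint 1 holds since t - q = -1.
  constraint 5 holds since u + s = 4.
The rest check out directly.

Satisfiable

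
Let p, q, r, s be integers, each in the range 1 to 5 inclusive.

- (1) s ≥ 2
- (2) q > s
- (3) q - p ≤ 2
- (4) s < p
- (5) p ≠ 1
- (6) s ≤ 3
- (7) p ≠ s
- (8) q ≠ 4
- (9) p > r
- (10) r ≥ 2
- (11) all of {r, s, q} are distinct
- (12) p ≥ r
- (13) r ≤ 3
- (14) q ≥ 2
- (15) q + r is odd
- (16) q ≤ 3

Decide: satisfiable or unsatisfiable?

Unsatisfiable

Constraints 1, 6, 10, 13, 14, and 16 confine each of r, s, q to the 2 values {2, 3}.
Constraint 11 requires all 3 of them to be distinct, but only 2 values are available — impossible by the pigeonhole principle.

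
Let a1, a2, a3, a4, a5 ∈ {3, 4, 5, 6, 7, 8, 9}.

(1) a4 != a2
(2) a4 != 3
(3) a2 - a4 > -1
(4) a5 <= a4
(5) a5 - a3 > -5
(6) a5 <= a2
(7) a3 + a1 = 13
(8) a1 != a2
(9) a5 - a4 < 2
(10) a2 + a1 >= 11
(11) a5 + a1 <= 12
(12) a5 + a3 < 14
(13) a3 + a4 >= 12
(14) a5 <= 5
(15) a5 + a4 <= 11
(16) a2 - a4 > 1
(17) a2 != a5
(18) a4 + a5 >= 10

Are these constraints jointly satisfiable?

Try a1 = 5, a2 = 7, a3 = 8, a4 = 5, a5 = 5.
Check constraint 3: a2 - a4 = 2; constraint 5: a5 - a3 = -3; constraint 7: a3 + a1 = 13. The remaining constraints are straightforward to verify.

Satisfiable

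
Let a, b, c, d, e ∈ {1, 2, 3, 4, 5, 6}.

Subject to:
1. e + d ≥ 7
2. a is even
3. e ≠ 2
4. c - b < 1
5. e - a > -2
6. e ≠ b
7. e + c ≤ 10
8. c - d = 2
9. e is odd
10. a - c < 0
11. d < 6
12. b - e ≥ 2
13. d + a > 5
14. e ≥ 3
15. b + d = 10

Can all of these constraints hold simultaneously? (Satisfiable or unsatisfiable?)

Satisfiable

Setting (a, b, c, d, e) = (4, 6, 6, 4, 3) satisfies everything: constraint 1: e + d = 7; constraint 4: c - b = 0; constraint 5: e - a = -1, and the others follow.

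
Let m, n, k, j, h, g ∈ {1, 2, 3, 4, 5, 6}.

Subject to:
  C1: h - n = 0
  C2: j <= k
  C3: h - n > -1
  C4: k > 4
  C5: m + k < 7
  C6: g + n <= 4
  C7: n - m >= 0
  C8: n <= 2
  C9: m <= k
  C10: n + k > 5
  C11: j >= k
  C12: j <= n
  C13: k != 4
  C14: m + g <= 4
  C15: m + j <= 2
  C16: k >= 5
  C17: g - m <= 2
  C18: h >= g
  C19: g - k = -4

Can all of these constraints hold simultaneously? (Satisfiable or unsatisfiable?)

From constraints 11 and 16: j ≥ k and k ≥ 5, so j ≥ 5. From constraints 8 and 12: j ≤ n and n ≤ 2, so j ≤ 2. But 2 < 5, so no value of j works.

Unsatisfiable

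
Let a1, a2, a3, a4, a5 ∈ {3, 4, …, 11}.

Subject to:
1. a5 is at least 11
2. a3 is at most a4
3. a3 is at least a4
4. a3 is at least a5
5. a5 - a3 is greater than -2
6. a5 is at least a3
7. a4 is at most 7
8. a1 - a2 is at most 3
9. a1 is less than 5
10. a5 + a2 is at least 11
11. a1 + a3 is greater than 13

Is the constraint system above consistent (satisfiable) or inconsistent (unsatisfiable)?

From constraints 1 and 4: a3 ≥ a5 and a5 ≥ 11, so a3 ≥ 11. From constraints 2 and 7: a3 ≤ a4 and a4 ≤ 7, so a3 ≤ 7. But 7 < 11, so no value of a3 works.

Unsatisfiable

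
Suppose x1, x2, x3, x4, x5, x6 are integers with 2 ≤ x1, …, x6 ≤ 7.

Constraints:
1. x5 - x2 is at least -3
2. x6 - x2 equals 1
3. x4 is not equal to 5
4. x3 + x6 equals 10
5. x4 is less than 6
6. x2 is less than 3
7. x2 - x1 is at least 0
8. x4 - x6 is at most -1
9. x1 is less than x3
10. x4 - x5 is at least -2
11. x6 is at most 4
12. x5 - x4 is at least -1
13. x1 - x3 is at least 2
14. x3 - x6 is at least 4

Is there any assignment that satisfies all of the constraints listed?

Constraints 1, 7, 8, 10, 13, and 14 give x5 − x2 ≥ -3, x2 − x1 ≥ 0, x1 − x3 ≥ 2, x3 − x6 ≥ 4, x6 − x4 ≥ 1, x4 − x5 ≥ -2.
Adding all 6 inequalities: the left sides telescope to 0, and the right sides sum to (-3) + 0 + 2 + 4 + 1 + (-2) = 2. So 0 ≥ 2, which is false.

Unsatisfiable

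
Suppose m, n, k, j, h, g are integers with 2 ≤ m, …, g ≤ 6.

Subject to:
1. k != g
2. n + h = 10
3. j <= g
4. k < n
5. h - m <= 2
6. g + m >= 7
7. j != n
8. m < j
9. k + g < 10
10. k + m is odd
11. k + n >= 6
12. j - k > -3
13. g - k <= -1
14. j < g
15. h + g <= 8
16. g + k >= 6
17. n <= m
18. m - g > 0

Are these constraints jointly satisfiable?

Constraints 4, 8, 13, 14, and 17 give j < g, g < k, k < n, n ≤ m, m < j. Chaining: j < g < k < n ≤ m < j, which forces j < j — impossible.

Unsatisfiable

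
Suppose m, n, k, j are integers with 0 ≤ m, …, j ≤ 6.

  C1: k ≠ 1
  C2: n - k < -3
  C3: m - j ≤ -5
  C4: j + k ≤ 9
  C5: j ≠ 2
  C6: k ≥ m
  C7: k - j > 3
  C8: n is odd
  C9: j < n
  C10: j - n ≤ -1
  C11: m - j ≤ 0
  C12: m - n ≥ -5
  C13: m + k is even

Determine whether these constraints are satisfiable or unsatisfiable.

Unsatisfiable

Constraints 3, 10, and 12 give n − j ≥ 1, j − m ≥ 5, m − n ≥ -5.
Adding all 3 inequalities: the left sides telescope to 0, and the right sides sum to 1 + 5 + (-5) = 1. So 0 ≥ 1, which is false.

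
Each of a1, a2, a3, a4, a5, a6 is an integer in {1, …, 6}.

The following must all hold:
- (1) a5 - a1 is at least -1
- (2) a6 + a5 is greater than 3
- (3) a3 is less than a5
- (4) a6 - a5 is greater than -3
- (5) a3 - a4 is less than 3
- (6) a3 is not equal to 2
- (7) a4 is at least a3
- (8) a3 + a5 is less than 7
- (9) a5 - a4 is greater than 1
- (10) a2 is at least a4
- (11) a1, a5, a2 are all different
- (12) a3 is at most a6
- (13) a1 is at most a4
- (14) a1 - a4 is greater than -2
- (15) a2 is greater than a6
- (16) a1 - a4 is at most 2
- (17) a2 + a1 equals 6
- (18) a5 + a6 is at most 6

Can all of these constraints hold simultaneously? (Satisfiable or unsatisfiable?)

Satisfiable

The assignment a1 = 1, a2 = 5, a3 = 1, a4 = 1, a5 = 3, a6 = 3 works:
  constraint 1 holds since a5 - a1 = 2.
  constraint 2 holds since a6 + a5 = 6.
The rest check out directly.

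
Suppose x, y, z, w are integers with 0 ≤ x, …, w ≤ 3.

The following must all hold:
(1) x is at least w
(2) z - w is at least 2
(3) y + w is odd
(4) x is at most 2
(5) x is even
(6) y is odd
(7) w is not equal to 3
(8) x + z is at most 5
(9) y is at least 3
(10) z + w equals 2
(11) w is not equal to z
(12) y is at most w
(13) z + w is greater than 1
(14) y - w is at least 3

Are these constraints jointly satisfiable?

Unsatisfiable

From constraints 9 and 12: w ≥ y and y ≥ 3, so w ≥ 3. From constraints 1 and 4: w ≤ x and x ≤ 2, so w ≤ 2. But 2 < 3, so no value of w works.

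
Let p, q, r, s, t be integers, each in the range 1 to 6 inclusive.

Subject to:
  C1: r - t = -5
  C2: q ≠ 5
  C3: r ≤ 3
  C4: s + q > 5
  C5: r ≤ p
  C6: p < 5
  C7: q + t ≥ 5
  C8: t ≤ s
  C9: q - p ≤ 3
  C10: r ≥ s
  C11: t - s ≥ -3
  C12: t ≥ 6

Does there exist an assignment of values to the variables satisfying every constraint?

Unsatisfiable

From constraints 8 and 12: s ≥ t and t ≥ 6, so s ≥ 6. From constraints 3 and 10: s ≤ r and r ≤ 3, so s ≤ 3. But 3 < 6, so no value of s works.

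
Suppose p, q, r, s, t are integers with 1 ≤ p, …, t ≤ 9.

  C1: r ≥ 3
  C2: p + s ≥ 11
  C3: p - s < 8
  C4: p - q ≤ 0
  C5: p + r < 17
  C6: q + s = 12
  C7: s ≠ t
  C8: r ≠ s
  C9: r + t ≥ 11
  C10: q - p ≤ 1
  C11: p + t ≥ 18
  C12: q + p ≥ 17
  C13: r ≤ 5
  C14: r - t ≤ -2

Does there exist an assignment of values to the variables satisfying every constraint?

Satisfiable

Setting (p, q, r, s, t) = (9, 9, 5, 3, 9) satisfies everything: constraint 2: p + s = 12; constraint 3: p - s = 6, and the others follow.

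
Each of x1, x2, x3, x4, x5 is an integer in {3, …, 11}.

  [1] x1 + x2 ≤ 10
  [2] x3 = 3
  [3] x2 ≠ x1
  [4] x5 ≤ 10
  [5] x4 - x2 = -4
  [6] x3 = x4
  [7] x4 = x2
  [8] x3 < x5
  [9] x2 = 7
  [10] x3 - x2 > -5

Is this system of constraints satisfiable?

Constraint 2 fixes x3 = 3 and constraint 9 fixes x2 = 7. Constraints 6 and 7 give x3 = x4 = x2, so x3 = x2. But 3 ≠ 7 — contradiction.

Unsatisfiable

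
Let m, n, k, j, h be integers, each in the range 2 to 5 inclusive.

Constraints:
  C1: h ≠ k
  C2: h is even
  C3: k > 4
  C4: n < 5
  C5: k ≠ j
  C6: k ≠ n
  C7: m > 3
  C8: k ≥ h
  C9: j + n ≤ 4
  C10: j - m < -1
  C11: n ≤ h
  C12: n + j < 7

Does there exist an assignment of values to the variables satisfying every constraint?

Take m = 5, n = 2, k = 5, j = 2, h = 2. Then constraint 9: j + n = 4; constraint 10: j - m = -3; constraint 12: n + j = 4, and every other listed constraint is also met.

Satisfiable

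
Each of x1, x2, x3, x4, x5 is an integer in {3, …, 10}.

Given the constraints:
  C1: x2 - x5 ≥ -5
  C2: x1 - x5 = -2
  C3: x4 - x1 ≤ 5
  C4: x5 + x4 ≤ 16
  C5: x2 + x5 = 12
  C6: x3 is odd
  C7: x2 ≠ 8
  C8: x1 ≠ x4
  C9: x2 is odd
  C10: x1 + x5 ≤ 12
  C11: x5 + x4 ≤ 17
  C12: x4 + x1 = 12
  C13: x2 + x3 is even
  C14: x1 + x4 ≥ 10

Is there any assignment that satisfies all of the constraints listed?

Satisfiable

The assignment x1 = 5, x2 = 5, x3 = 3, x4 = 7, x5 = 7 works:
  constraint 1 holds since x2 - x5 = -2.
  constraint 2 holds since x1 - x5 = -2.
  constraint 3 holds since x4 - x1 = 2.
The rest check out directly.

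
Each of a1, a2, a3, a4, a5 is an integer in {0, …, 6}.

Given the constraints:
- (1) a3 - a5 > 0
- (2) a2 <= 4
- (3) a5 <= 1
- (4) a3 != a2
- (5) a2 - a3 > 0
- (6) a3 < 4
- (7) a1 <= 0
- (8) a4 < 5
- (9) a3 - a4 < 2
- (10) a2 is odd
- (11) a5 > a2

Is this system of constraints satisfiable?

Constraints 1, 5, and 11 give a3 < a2, a2 < a5, a5 < a3. Chaining: a3 < a2 < a5 < a3, which forces a3 < a3 — impossible.

Unsatisfiable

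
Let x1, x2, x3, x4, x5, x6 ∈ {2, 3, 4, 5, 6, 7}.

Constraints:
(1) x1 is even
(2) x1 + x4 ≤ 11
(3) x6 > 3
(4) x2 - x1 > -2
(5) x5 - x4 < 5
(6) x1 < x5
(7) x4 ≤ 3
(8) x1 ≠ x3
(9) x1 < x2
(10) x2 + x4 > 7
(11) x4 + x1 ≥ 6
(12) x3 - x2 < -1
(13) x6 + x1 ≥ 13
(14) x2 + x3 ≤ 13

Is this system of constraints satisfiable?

Take x1 = 6, x2 = 7, x3 = 5, x4 = 3, x5 = 7, x6 = 7. Then constraint 2: x1 + x4 = 9; constraint 4: x2 - x1 = 1; constraint 5: x5 - x4 = 4, and every other listed constraint is also met.

Satisfiable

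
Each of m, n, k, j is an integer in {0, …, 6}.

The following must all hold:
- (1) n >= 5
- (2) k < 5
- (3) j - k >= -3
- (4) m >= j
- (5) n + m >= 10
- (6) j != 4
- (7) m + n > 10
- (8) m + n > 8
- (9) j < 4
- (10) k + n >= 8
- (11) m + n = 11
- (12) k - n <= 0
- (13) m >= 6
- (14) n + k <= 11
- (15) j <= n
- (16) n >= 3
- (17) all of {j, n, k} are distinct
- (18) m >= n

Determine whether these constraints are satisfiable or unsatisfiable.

One satisfying assignment is m = 6, n = 5, k = 4, j = 2.
For the less obvious constraints — constraint 3: j - k = -2; constraint 5: n + m = 11; constraint 7: m + n = 11 — and the others hold by inspection.

Satisfiable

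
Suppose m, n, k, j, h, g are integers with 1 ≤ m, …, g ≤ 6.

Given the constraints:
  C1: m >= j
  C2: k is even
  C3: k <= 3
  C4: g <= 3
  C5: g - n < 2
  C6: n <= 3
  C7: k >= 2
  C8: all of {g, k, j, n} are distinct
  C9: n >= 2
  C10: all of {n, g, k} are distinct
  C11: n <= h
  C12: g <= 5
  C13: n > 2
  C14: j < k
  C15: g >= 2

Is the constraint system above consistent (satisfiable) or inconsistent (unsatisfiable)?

Unsatisfiable

Constraints 3, 4, 6, 7, 9, and 15 confine each of n, g, k to the 2 values {2, 3}.
Constraint 10 requires all 3 of them to be distinct, but only 2 values are available — impossible by the pigeonhole principle.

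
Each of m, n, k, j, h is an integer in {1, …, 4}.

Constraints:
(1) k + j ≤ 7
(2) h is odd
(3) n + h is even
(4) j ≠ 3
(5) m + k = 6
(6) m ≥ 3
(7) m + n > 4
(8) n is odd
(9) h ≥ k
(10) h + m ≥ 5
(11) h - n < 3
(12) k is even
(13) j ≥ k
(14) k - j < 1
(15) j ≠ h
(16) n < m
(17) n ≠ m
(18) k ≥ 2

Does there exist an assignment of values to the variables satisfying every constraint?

Try m = 4, n = 3, k = 2, j = 4, h = 3.
Check constraint 1: k + j = 6; constraint 5: m + k = 6; constraint 7: m + n = 7. The remaining constraints are straightforward to verify.

Satisfiable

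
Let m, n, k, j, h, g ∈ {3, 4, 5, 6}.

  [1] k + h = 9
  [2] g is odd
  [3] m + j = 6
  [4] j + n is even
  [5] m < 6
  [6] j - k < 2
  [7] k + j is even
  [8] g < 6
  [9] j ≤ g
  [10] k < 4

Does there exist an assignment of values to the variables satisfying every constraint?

Take m = 3, n = 3, k = 3, j = 3, h = 6, g = 3. Then constraint 1: k + h = 9; constraint 3: m + j = 6; constraint 6: j - k = 0, and every other listed constraint is also met.

Satisfiable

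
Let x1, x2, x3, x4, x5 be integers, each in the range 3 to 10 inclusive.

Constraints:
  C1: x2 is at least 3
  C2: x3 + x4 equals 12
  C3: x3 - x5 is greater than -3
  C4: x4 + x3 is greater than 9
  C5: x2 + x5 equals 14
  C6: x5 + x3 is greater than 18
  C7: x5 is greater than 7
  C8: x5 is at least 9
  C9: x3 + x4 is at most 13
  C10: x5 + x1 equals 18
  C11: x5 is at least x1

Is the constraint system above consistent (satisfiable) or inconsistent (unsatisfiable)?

Setting (x1, x2, x3, x4, x5) = (8, 4, 9, 3, 10) satisfies everything: constraint 2: x3 + x4 = 12; constraint 3: x3 - x5 = -1, and the others follow.

Satisfiable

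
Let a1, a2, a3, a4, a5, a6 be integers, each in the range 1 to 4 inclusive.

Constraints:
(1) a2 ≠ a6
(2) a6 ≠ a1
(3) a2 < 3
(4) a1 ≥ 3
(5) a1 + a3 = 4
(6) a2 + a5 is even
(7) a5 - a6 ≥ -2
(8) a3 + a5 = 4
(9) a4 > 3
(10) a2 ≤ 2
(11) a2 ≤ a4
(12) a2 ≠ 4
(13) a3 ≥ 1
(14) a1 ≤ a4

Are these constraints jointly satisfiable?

Take a1 = 3, a2 = 1, a3 = 1, a4 = 4, a5 = 3, a6 = 2. Then constraint 5: a1 + a3 = 4; constraint 7: a5 - a6 = 1, and every other listed constraint is also met.

Satisfiable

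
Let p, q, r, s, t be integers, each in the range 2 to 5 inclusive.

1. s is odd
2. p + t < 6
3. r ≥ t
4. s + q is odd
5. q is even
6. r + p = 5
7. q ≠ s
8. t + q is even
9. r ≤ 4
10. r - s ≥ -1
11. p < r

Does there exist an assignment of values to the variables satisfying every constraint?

Satisfiable

Take p = 2, q = 4, r = 3, s = 3, t = 2. Then constraint 2: p + t = 4; constraint 6: r + p = 5; constraint 10: r - s = 0, and every other listed constraint is also met.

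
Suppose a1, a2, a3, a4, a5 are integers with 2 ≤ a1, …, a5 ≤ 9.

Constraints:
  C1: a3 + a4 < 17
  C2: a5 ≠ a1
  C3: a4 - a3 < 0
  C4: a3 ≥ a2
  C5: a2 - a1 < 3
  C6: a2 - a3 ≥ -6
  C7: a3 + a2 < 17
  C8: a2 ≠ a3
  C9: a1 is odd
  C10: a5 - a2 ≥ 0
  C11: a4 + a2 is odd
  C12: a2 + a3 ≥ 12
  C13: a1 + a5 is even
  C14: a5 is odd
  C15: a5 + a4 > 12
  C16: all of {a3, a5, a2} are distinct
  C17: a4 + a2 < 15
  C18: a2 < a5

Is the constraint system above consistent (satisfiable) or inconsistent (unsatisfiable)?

Try a1 = 5, a2 = 6, a3 = 9, a4 = 7, a5 = 7.
Check constraint 1: a3 + a4 = 16; constraint 3: a4 - a3 = -2; constraint 5: a2 - a1 = 1. The remaining constraints are straightforward to verify.

Satisfiable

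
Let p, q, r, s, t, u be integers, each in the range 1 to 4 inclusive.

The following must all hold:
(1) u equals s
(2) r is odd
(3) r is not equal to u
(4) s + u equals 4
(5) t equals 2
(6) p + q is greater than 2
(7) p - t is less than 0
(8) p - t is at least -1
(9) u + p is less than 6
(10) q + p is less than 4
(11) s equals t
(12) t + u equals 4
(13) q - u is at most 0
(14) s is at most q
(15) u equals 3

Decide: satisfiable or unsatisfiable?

Constraint 15 fixes u = 3 and constraint 5 fixes t = 2. Constraints 1 and 11 give u = s = t, so u = t. But 3 ≠ 2 — contradiction.

Unsatisfiable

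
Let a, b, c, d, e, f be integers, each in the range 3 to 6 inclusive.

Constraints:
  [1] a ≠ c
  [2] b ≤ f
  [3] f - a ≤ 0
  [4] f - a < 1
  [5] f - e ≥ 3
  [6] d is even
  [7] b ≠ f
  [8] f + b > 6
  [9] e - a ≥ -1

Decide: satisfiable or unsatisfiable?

Unsatisfiable

Constraints 3, 5, and 9 give e − a ≥ -1, a − f ≥ 0, f − e ≥ 3.
Adding all 3 inequalities: the left sides telescope to 0, and the right sides sum to (-1) + 0 + 3 = 2. So 0 ≥ 2, which is false.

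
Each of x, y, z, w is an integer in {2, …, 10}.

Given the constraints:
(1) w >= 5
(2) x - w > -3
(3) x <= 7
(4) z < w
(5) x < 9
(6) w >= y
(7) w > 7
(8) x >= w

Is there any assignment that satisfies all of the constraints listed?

From constraint 7: w ≥ 8. From constraints 3 and 8: w ≤ x and x ≤ 7, so w ≤ 7. But 7 < 8, so no value of w works.

Unsatisfiable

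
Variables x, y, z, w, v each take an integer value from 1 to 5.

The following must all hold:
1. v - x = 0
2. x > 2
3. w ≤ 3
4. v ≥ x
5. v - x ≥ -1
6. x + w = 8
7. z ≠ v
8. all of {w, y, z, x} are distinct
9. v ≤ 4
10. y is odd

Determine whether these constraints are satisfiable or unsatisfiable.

From constraints 4 and 9: x ≤ v ≤ 4. From constraint 3: w ≤ 3. Hence x + w ≤ 7. But constraint 6 requires x + w = 8, and 8 > 7. Contradiction.

Unsatisfiable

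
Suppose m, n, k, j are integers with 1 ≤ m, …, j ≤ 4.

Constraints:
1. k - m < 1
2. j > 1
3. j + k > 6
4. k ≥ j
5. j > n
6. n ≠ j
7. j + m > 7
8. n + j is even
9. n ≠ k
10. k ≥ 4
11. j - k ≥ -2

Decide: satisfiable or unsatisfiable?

Satisfiable

Take m = 4, n = 2, k = 4, j = 4. Then constraint 1: k - m = 0; constraint 3: j + k = 8, and every other listed constraint is also met.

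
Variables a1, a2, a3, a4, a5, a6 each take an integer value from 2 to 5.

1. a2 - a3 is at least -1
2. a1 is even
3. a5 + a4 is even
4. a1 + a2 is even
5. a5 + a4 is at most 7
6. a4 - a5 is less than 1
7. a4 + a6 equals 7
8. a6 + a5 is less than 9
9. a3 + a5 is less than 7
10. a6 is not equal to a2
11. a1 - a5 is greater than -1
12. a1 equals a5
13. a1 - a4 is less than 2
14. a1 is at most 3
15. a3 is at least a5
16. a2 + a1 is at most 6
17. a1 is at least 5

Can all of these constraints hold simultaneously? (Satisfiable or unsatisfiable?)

Unsatisfiable

From constraint 17: a1 ≥ 5. From constraint 14: a1 ≤ 3. But 3 < 5, so no value of a1 works.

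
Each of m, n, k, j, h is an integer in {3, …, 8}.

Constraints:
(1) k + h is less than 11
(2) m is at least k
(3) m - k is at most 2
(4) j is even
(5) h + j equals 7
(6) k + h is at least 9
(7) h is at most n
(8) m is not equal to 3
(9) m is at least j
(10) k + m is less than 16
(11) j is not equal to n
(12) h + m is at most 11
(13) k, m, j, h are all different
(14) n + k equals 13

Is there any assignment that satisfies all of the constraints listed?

Satisfiable

The assignment m = 8, n = 6, k = 7, j = 4, h = 3 works:
  constraint 1 holds since k + h = 10.
  constraint 3 holds since m - k = 1.
  constraint 5 holds since h + j = 7.
The rest check out directly.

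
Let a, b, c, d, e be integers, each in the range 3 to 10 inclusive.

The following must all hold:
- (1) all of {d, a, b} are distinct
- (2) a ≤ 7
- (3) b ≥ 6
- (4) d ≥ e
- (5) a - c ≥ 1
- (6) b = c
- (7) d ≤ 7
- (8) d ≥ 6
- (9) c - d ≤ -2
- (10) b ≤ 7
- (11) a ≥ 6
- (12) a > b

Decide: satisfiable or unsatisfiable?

Unsatisfiable

Constraints 2, 3, 7, 8, 10, and 11 confine each of d, a, b to the 2 values {6, 7}.
Constraint 1 requires all 3 of them to be distinct, but only 2 values are available — impossible by the pigeonhole principle.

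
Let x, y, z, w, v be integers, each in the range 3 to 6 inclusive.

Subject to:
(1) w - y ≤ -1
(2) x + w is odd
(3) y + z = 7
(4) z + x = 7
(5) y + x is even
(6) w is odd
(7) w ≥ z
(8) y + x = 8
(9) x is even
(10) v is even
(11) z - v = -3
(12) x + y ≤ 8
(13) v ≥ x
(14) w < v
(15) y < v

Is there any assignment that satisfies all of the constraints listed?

Take x = 4, y = 4, z = 3, w = 3, v = 6. Then constraint 1: w - y = -1; constraint 3: y + z = 7; constraint 4: z + x = 7, and every other listed constraint is also met.

Satisfiable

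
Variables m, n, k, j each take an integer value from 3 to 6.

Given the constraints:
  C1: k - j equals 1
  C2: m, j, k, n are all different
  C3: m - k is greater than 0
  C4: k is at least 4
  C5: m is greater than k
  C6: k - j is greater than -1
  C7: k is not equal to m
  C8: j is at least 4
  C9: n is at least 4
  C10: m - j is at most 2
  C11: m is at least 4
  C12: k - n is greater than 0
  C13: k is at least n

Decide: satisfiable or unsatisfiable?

Unsatisfiable

Constraints 4, 8, 9, and 11 confine each of m, j, k, n to the 3 values {4, …, 6} (the domain already gives each ≤ 6).
Constraint 2 requires all 4 of them to be distinct, but only 3 values are available — impossible by the pigeonhole principle.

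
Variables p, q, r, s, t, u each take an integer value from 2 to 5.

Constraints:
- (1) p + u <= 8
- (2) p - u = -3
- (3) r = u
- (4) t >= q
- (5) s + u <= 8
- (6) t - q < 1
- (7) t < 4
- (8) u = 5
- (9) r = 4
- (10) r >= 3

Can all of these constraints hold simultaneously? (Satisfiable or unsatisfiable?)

Unsatisfiable

Constraint 9 fixes r = 4 and constraint 8 fixes u = 5, but constraint 3 requires r = u. Since 4 ≠ 5, contradiction.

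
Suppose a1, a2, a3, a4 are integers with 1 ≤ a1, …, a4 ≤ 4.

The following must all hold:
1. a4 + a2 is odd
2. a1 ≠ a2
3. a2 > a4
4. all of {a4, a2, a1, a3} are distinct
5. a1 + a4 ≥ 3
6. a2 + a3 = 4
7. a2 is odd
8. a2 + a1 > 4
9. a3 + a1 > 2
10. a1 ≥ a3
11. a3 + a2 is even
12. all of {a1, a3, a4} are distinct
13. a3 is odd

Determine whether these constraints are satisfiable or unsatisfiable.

Satisfiable

One satisfying assignment is a1 = 4, a2 = 3, a3 = 1, a4 = 2.
For the less obvious constraints — constraint 5: a1 + a4 = 6; constraint 6: a2 + a3 = 4 — and the others hold by inspection.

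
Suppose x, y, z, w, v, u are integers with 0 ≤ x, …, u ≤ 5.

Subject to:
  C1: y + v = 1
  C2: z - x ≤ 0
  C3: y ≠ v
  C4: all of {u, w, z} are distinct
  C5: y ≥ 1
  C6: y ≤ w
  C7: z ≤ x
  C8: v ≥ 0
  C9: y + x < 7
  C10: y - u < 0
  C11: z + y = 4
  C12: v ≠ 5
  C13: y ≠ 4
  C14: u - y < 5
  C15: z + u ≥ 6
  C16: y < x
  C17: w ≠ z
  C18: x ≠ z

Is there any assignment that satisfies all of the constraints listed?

Satisfiable

Try x = 4, y = 1, z = 3, w = 1, v = 0, u = 4.
Check constraint 1: y + v = 1; constraint 2: z - x = -1; constraint 9: y + x = 5. The remaining constraints are straightforward to verify.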